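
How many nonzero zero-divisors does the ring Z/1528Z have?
In Z/1528Z each nonzero element is either a unit (gcd with 1528 is 1) or a zero-divisor (gcd > 1). The number of units is φ(1528): factorise 1528 = 2^3 · 191, so φ(1528) = (2^3 − 2^2) · (191 − 1) = 4 · 190 = 760. The nonzero elements number 1528 − 1 = 1527. Hence the nonzero zero-divisors number 1527 − 760 = 767.

Final answer: Z/1528Z has 767 nonzero zero-divisors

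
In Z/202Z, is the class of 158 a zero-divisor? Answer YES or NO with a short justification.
gcd(158, 202) = 2 > 1, so 158 is not a unit in Z/202Z. In Z/nZ every nonzero non-unit is a zero-divisor: explicitly, take b = 202/gcd = 101 ≠ 0 (mod 202); then 158·101 = 15958 = 79·202, i.e. 158·101 ≡ 0 (mod 202). So 158 is a zero-divisor.

Final answer: YES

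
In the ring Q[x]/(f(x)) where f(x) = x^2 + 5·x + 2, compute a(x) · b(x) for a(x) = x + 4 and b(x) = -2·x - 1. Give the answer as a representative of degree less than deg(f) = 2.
First multiply in Q[x] without reducing: a · b = -2·x^2 - 9·x - 4. Now divide by f(x) = x^2 + 5·x + 2, eliminating the leading term at each step:
  leading term -2·x^2: subtract (-2)·f(x) = -2·x^2 - 10·x - 4, leaving x
The degree is now < 2, so this is the remainder. Hence a · b ≡ x in Q[x]/(f).

Final answer: a · b ≡ x (mod f(x))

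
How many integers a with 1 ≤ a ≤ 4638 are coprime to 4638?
The number of a ∈ {1, ..., 4638} with gcd(a, 4638) = 1 is by definition Euler's totient φ(4638). φ is multiplicative, with φ(p^e) = p^e − p^(e−1). Factorise 4638 = 2 · 3 · 773. Then
  φ(4638) = (2 − 1) · (3 − 1) · (773 − 1) = 1 · 2 · 772 = 1544.
So there are 1544 such integers.

Final answer: 1544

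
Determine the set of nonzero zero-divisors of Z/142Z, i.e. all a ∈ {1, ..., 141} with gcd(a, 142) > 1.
An element a ∈ Z/142Z (with a ≠ 0) is a zero-divisor iff gcd(a, 142) > 1 (because a is a unit precisely when gcd(a, n) = 1, and in Z/nZ every nonzero, non-unit element is a zero-divisor). Scan a = 1, ..., 141 and keep those with gcd(a, 142) > 1:
  gcd(2, 142) = 2, gcd(4, 142) = 2, gcd(6, 142) = 2, gcd(8, 142) = 2, gcd(10, 142) = 2, gcd(12, 142) = 2, gcd(14, 142) = 2, gcd(16, 142) = 2, gcd(18, 142) = 2, gcd(20, 142) = 2, gcd(22, 142) = 2, gcd(24, 142) = 2, gcd(26, 142) = 2, gcd(28, 142) = 2, gcd(30, 142) = 2, gcd(32, 142) = 2, gcd(34, 142) = 2, gcd(36, 142) = 2, gcd(38, 142) = 2, gcd(40, 142) = 2, gcd(42, 142) = 2, gcd(44, 142) = 2, gcd(46, 142) = 2, gcd(48, 142) = 2, gcd(50, 142) = 2, gcd(52, 142) = 2, gcd(54, 142) = 2, gcd(56, 142) = 2, gcd(58, 142) = 2, gcd(60, 142) = 2, gcd(62, 142) = 2, gcd(64, 142) = 2, gcd(66, 142) = 2, gcd(68, 142) = 2, gcd(70, 142) = 2, gcd(71, 142) = 71, gcd(72, 142) = 2, gcd(74, 142) = 2, gcd(76, 142) = 2, gcd(78, 142) = 2, gcd(80, 142) = 2, gcd(82, 142) = 2, gcd(84, 142) = 2, gcd(86, 142) = 2, gcd(88, 142) = 2, gcd(90, 142) = 2, gcd(92, 142) = 2, gcd(94, 142) = 2, gcd(96, 142) = 2, gcd(98, 142) = 2, gcd(100, 142) = 2, gcd(102, 142) = 2, gcd(104, 142) = 2, gcd(106, 142) = 2, gcd(108, 142) = 2, gcd(110, 142) = 2, gcd(112, 142) = 2, gcd(114, 142) = 2, gcd(116, 142) = 2, gcd(118, 142) = 2, gcd(120, 142) = 2, gcd(122, 142) = 2, gcd(124, 142) = 2, gcd(126, 142) = 2, gcd(128, 142) = 2, gcd(130, 142) = 2, gcd(132, 142) = 2, gcd(134, 142) = 2, gcd(136, 142) = 2, gcd(138, 142) = 2, gcd(140, 142) = 2.
All other a ∈ {1, ..., 141} have gcd(a, 142) = 1 and are units. So the nonzero zero-divisors are exactly the 71 values of a appearing in this scan.

Final answer: nonzero zero-divisors of Z/142Z = {2, 4, 6, 8, 10, 12, 14, 16, 18, 20, 22, 24, 26, 28, 30, 32, 34, 36, 38, 40, 42, 44, 46, 48, 50, 52, 54, 56, 58, 60, 62, 64, 66, 68, 70, 71, 72, 74, 76, 78, 80, 82, 84, 86, 88, 90, 92, 94, 96, 98, 100, 102, 104, 106, 108, 110, 112, 114, 116, 118, 120, 122, 124, 126, 128, 130, 132, 134, 136, 138, 140}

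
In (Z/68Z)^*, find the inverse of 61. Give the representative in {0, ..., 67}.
Apply the extended Euclidean algorithm to (68, 61), tracking rows (r, s, t) with s·68 + t·61 = r. Each division r_prev = q·r_cur + r_new produces the new row as (previous row) − q·(current row):
  row A: (68, 1, 0)   [1·68 + 0·61 = 68]
  row B: (61, 0, 1)   [0·68 + 1·61 = 61]
  68 = 1·61 + 7   → row C = row A − 1·row B = (7, 1, −1)   [check: 1·68 − 1·61 = 7]
  61 = 8·7 + 5   → row D = row B − 8·row C = (5, −8, 9)   [check: −8·68 + 9·61 = 5]
  7 = 1·5 + 2   → row E = row C − 1·row D = (2, 9, −10)   [check: 9·68 − 10·61 = 2]
  5 = 2·2 + 1   → row F = row D − 2·row E = (1, −26, 29)   [check: −26·68 + 29·61 = 1]
  2 = 2·1 + 0   → remainder 0, stop. gcd = 1 (last nonzero row F).
The gcd is 1, so 61 is invertible mod 68. The last nonzero row gives −26·68 + 29·61 = 1, so t = 29. So 61^(−1) ≡ 29 (mod 68). Verify: 61 · 29 = 1769 ≡ 1 (mod 68). ✓

Final answer: 61^(−1) ≡ 29 (mod 68)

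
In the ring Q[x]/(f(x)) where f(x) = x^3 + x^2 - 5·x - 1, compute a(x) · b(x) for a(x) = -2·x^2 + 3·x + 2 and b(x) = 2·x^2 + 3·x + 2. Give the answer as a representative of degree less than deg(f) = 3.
a · b ≡ -15·x^2 + 28·x + 8 (mod f(x))

First multiply in Q[x] without reducing: a · b = -4·x^4 + 9·x^2 + 12·x + 4. Now divide by f(x) = x^3 + x^2 - 5·x - 1, eliminating the leading term at each step:
  leading term -4·x^4: subtract (-4·x)·f(x) = -4·x^4 - 4·x^3 + 20·x^2 + 4·x, leaving 4·x^3 - 11·x^2 + 8·x + 4
  leading term 4·x^3: subtract (4)·f(x) = 4·x^3 + 4·x^2 - 20·x - 4, leaving -15·x^2 + 28·x + 8
The degree is now < 3, so this is the remainder. Hence a · b ≡ -15·x^2 + 28·x + 8 in Q[x]/(f).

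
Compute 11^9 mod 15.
11

Use repeated squaring. Binary(9) = 1001. Walk through the bits of the exponent 9 left-to-right: at each bit after the leading one, square the running value, then multiply by 11 if the bit is 1 (always reducing mod 15):
  bit 1 = 1 (leading): start with 11.
  bit 2 = 0: square 11^2 = 121 ≡ 1 (mod 15).
  bit 3 = 0: square 1^2 = 1 (mod 15).
  bit 4 = 1: square 1^2 = 1; bit is 1, so multiply 1·11 = 11 (mod 15).
Final value: 11^9 ≡ 11 (mod 15).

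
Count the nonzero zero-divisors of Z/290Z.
In Z/290Z each nonzero element is either a unit (gcd with 290 is 1) or a zero-divisor (gcd > 1). The number of units is φ(290): factorise 290 = 2 · 5 · 29, so φ(290) = (2 − 1) · (5 − 1) · (29 − 1) = 1 · 4 · 28 = 112. The nonzero elements number 290 − 1 = 289. Hence the nonzero zero-divisors number 289 − 112 = 177.

Final answer: Z/290Z has 177 nonzero zero-divisors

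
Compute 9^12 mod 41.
Use repeated squaring. Binary(12) = 1100. Walk through the bits of the exponent 12 left-to-right: at each bit after the leading one, square the running value, then multiply by 9 if the bit is 1 (always reducing mod 41):
  bit 1 = 1 (leading): start with 9.
  bit 2 = 1: square 9^2 = 81 ≡ 40; bit is 1, so multiply 40·9 = 360 ≡ 32 (mod 41).
  bit 3 = 0: square 32^2 = 1024 ≡ 40 (mod 41).
  bit 4 = 0: square 40^2 = 1600 ≡ 1 (mod 41).
Final value: 9^12 ≡ 1 (mod 41).

Final answer: 1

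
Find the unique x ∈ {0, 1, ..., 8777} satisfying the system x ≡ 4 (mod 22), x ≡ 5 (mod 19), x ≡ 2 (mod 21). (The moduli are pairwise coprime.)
x ≡ 7814 (mod 8778); the representative in [0, 8778) is 7814

The moduli 22, 19, 21 are pairwise coprime, so by the CRT there is a unique solution mod 22·19·21 = 8778.
Solve by successive substitution. Start with x ≡ 4 (mod 22).
  Combine with x ≡ 5 (mod 19): write x = 4 + 22·t and require 4 + 22·t ≡ 5 (mod 19), i.e. 22·t ≡ 5 − 4 ≡ 1 (mod 19). Since 22^(−1) ≡ 13 (mod 19) (22 ≡ 3 (mod 19)), t ≡ 13·1 ≡ 13 (mod 19). So x ≡ 4 + 22·13 = 290 (mod 418).
  Combine with x ≡ 2 (mod 21): write x = 290 + 418·t and require 290 + 418·t ≡ 2 (mod 21), i.e. 418·t ≡ 2 − 290 ≡ 6 (mod 21). Since 418^(−1) ≡ 10 (mod 21) (418 ≡ 19 (mod 21)), t ≡ 10·6 ≡ 18 (mod 21). So x ≡ 290 + 418·18 = 7814 (mod 8778).
Unique solution in [0, 8778): x = 7814.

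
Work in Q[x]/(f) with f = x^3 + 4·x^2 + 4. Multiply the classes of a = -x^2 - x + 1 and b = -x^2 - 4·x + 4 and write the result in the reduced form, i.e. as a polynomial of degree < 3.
a · b ≡ -5·x^2 - 12·x (mod f(x))

First multiply in Q[x] without reducing: a · b = x^4 + 5·x^3 - x^2 - 8·x + 4. Now divide by f(x) = x^3 + 4·x^2 + 4, eliminating the leading term at each step:
  leading term x^4: subtract (x)·f(x) = x^4 + 4·x^3 + 4·x, leaving x^3 - x^2 - 12·x + 4
  leading term x^3: subtract (1)·f(x) = x^3 + 4·x^2 + 4, leaving -5·x^2 - 12·x
The degree is now < 3, so this is the remainder. Hence a · b ≡ -5·x^2 - 12·x in Q[x]/(f).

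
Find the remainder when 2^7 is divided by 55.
18

Use repeated squaring. Binary(7) = 111. Walk through the bits of the exponent 7 left-to-right: at each bit after the leading one, square the running value, then multiply by 2 if the bit is 1 (always reducing mod 55):
  bit 1 = 1 (leading): start with 2.
  bit 2 = 1: square 2^2 = 4; bit is 1, so multiply 4·2 = 8 (mod 55).
  bit 3 = 1: square 8^2 = 64 ≡ 9; bit is 1, so multiply 9·2 = 18 (mod 55).
Final value: 2^7 ≡ 18 (mod 55).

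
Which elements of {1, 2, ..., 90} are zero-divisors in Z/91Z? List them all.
nonzero zero-divisors of Z/91Z = {7, 13, 14, 21, 26, 28, 35, 39, 42, 49, 52, 56, 63, 65, 70, 77, 78, 84}

An element a ∈ Z/91Z (with a ≠ 0) is a zero-divisor iff gcd(a, 91) > 1 (because a is a unit precisely when gcd(a, n) = 1, and in Z/nZ every nonzero, non-unit element is a zero-divisor). Scan a = 1, ..., 90 and keep those with gcd(a, 91) > 1:
  gcd(7, 91) = 7, gcd(13, 91) = 13, gcd(14, 91) = 7, gcd(21, 91) = 7, gcd(26, 91) = 13, gcd(28, 91) = 7, gcd(35, 91) = 7, gcd(39, 91) = 13, gcd(42, 91) = 7, gcd(49, 91) = 7, gcd(52, 91) = 13, gcd(56, 91) = 7, gcd(63, 91) = 7, gcd(65, 91) = 13, gcd(70, 91) = 7, gcd(77, 91) = 7, gcd(78, 91) = 13, gcd(84, 91) = 7.
All other a ∈ {1, ..., 90} have gcd(a, 91) = 1 and are units. So the nonzero zero-divisors are exactly the 18 values of a appearing in this scan.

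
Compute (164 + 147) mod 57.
26

Reduce the summands first: 164 ≡ 50, 147 ≡ 33 (mod 57), so 164 + 147 ≡ 50 + 33 (mod 57). 50 + 33 = 83; 83 = 1·57 + 26, so (164 + 147) mod 57 = 26.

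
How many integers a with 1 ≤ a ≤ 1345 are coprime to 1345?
The number of a ∈ {1, ..., 1345} with gcd(a, 1345) = 1 is by definition Euler's totient φ(1345). φ is multiplicative, with φ(p^e) = p^e − p^(e−1). Factorise 1345 = 5 · 269. Then
  φ(1345) = (5 − 1) · (269 − 1) = 4 · 268 = 1072.
So there are 1072 such integers.

Final answer: 1072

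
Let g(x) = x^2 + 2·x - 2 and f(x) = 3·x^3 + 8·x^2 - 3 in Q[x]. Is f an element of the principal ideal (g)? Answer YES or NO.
NO

In Q[x] the ideal (g) consists of all multiples of g, so f ∈ (g) iff g | f, i.e. iff the remainder of f on division by g is 0. Divide f by g (g is monic, so eliminate the leading term of the running remainder at each step):
  leading term 3·x^3: subtract (3·x)·g(x) = 3·x^3 + 6·x^2 - 6·x, leaving 2·x^2 + 6·x - 3
  leading term 2·x^2: subtract (2)·g(x) = 2·x^2 + 4·x - 4, leaving 2·x + 1
The remainder r(x) = 2·x + 1 ≠ 0 (and deg r < deg g), so g ∤ f, i.e. f ∉ (g).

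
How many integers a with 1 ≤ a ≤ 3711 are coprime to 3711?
2472

The number of a ∈ {1, ..., 3711} with gcd(a, 3711) = 1 is by definition Euler's totient φ(3711). φ is multiplicative, with φ(p^e) = p^e − p^(e−1). Factorise 3711 = 3 · 1237. Then
  φ(3711) = (3 − 1) · (1237 − 1) = 2 · 1236 = 2472.
So there are 2472 such integers.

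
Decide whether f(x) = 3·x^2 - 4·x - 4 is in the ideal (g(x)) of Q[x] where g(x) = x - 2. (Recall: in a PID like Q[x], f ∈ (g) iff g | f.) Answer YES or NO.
YES

In Q[x] the ideal (g) consists of all multiples of g, so f ∈ (g) iff g | f, i.e. iff the remainder of f on division by g is 0. Divide f by g (g is monic, so eliminate the leading term of the running remainder at each step):
  leading term 3·x^2: subtract (3·x)·g(x) = 3·x^2 - 6·x, leaving 2·x - 4
  leading term 2·x: subtract (2)·g(x) = 2·x - 4, leaving 0
The remainder is 0, so f(x) = g(x) · h(x) with h(x) = 3·x + 2. Hence g | f, i.e. f ∈ (g).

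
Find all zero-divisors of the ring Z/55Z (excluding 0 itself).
nonzero zero-divisors of Z/55Z = {5, 10, 11, 15, 20, 22, 25, 30, 33, 35, 40, 44, 45, 50}

An element a ∈ Z/55Z (with a ≠ 0) is a zero-divisor iff gcd(a, 55) > 1 (because a is a unit precisely when gcd(a, n) = 1, and in Z/nZ every nonzero, non-unit element is a zero-divisor). Scan a = 1, ..., 54 and keep those with gcd(a, 55) > 1:
  gcd(5, 55) = 5, gcd(10, 55) = 5, gcd(11, 55) = 11, gcd(15, 55) = 5, gcd(20, 55) = 5, gcd(22, 55) = 11, gcd(25, 55) = 5, gcd(30, 55) = 5, gcd(33, 55) = 11, gcd(35, 55) = 5, gcd(40, 55) = 5, gcd(44, 55) = 11, gcd(45, 55) = 5, gcd(50, 55) = 5.
All other a ∈ {1, ..., 54} have gcd(a, 55) = 1 and are units. So the nonzero zero-divisors are exactly the 14 values of a appearing in this scan.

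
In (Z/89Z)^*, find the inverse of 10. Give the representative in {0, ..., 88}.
10^(−1) ≡ 9 (mod 89)

Apply the extended Euclidean algorithm to (89, 10), tracking rows (r, s, t) with s·89 + t·10 = r. Each division r_prev = q·r_cur + r_new produces the new row as (previous row) − q·(current row):
  row A: (89, 1, 0)   [1·89 + 0·10 = 89]
  row B: (10, 0, 1)   [0·89 + 1·10 = 10]
  89 = 8·10 + 9   → row C = row A − 8·row B = (9, 1, −8)   [check: 1·89 − 8·10 = 9]
  10 = 1·9 + 1   → row D = row B − 1·row C = (1, −1, 9)   [check: −1·89 + 9·10 = 1]
  9 = 9·1 + 0   → remainder 0, stop. gcd = 1 (last nonzero row D).
The gcd is 1, so 10 is invertible mod 89. The last nonzero row gives −1·89 + 9·10 = 1, so t = 9. So 10^(−1) ≡ 9 (mod 89). Verify: 10 · 9 = 90 ≡ 1 (mod 89). ✓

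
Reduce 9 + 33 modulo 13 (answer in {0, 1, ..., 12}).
Reduce the summands first: 33 ≡ 7 (mod 13), so 9 + 33 ≡ 9 + 7 (mod 13). 9 + 7 = 16; 16 = 1·13 + 3, so (9 + 33) mod 13 = 3.

Final answer: 3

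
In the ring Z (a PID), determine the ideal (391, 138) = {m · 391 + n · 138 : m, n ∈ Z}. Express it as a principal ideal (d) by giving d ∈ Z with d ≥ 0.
In the PID Z, (a, b) is generated by gcd(a, b). Compute gcd(391, 138) with the extended Euclidean algorithm, tracking rows (r, s, t) with s·391 + t·138 = r:
  row A: (391, 1, 0)   [1·391 + 0·138 = 391]
  row B: (138, 0, 1)   [0·391 + 1·138 = 138]
  391 = 2·138 + 115   → row C = row A − 2·row B = (115, 1, −2)   [check: 1·391 − 2·138 = 115]
  138 = 1·115 + 23   → row D = row B − 1·row C = (23, −1, 3)   [check: −1·391 + 3·138 = 23]
  115 = 5·23 + 0   → remainder 0, stop. gcd = 23 (last nonzero row D).
So gcd(391, 138) = 23, with Bézout identity −1·391 + 3·138 = 23. Containment (⊇): the Bézout identity exhibits 23 as an element of (391, 138), giving (23) ⊆ (391, 138). Containment (⊆): since 23 | 391 and 23 | 138 (391 = 23·17, 138 = 23·6), every Z-linear combination of 391 and 138 is divisible by 23, so (391, 138) ⊆ (23). Therefore (391, 138) = (23), d = 23.

Final answer: (391, 138) = (23); d = 23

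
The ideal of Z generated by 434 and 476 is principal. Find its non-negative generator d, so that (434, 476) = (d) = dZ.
(434, 476) = (14); d = 14

In the PID Z, (a, b) is generated by gcd(a, b). Compute gcd(476, 434) with the extended Euclidean algorithm, tracking rows (r, s, t) with s·476 + t·434 = r:
  row A: (476, 1, 0)   [1·476 + 0·434 = 476]
  row B: (434, 0, 1)   [0·476 + 1·434 = 434]
  476 = 1·434 + 42   → row C = row A − 1·row B = (42, 1, −1)   [check: 1·476 − 1·434 = 42]
  434 = 10·42 + 14   → row D = row B − 10·row C = (14, −10, 11)   [check: −10·476 + 11·434 = 14]
  42 = 3·14 + 0   → remainder 0, stop. gcd = 14 (last nonzero row D).
So gcd(434, 476) = 14, with Bézout identity −10·476 + 11·434 = 14. Containment (⊇): the Bézout identity exhibits 14 as an element of (434, 476), giving (14) ⊆ (434, 476). Containment (⊆): since 14 | 434 and 14 | 476 (434 = 14·31, 476 = 14·34), every Z-linear combination of 434 and 476 is divisible by 14, so (434, 476) ⊆ (14). Therefore (434, 476) = (14), d = 14.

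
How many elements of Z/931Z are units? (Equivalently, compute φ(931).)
An element a ∈ Z/931Z is a unit iff gcd(a, 931) = 1, so the number of units is φ(931). φ is multiplicative, with φ(p^e) = p^e − p^(e−1). Factorise 931 = 7^2 · 19. Then
  φ(931) = (7^2 − 7^1) · (19 − 1) = 42 · 18 = 756.

Final answer: Z/931Z has φ(931) = 756 units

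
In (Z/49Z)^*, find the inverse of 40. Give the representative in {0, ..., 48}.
Apply the extended Euclidean algorithm to (49, 40), tracking rows (r, s, t) with s·49 + t·40 = r. Each division r_prev = q·r_cur + r_new produces the new row as (previous row) − q·(current row):
  row A: (49, 1, 0)   [1·49 + 0·40 = 49]
  row B: (40, 0, 1)   [0·49 + 1·40 = 40]
  49 = 1·40 + 9   → row C = row A − 1·row B = (9, 1, −1)   [check: 1·49 − 1·40 = 9]
  40 = 4·9 + 4   → row D = row B − 4·row C = (4, −4, 5)   [check: −4·49 + 5·40 = 4]
  9 = 2·4 + 1   → row E = row C − 2·row D = (1, 9, −11)   [check: 9·49 − 11·40 = 1]
  4 = 4·1 + 0   → remainder 0, stop. gcd = 1 (last nonzero row E).
The gcd is 1, so 40 is invertible mod 49. The last nonzero row gives 9·49 − 11·40 = 1, so t = −11. So 40^(−1) ≡ −11 ≡ 38 (mod 49). Verify: 40 · 38 = 1520 ≡ 1 (mod 49). ✓

Final answer: 40^(−1) ≡ 38 (mod 49)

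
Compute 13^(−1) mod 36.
13^(−1) ≡ 25 (mod 36)

Apply the extended Euclidean algorithm to (36, 13), tracking rows (r, s, t) with s·36 + t·13 = r. Each division r_prev = q·r_cur + r_new produces the new row as (previous row) − q·(current row):
  row A: (36, 1, 0)   [1·36 + 0·13 = 36]
  row B: (13, 0, 1)   [0·36 + 1·13 = 13]
  36 = 2·13 + 10   → row C = row A − 2·row B = (10, 1, −2)   [check: 1·36 − 2·13 = 10]
  13 = 1·10 + 3   → row D = row B − 1·row C = (3, −1, 3)   [check: −1·36 + 3·13 = 3]
  10 = 3·3 + 1   → row E = row C − 3·row D = (1, 4, −11)   [check: 4·36 − 11·13 = 1]
  3 = 3·1 + 0   → remainder 0, stop. gcd = 1 (last nonzero row E).
The gcd is 1, so 13 is invertible mod 36. The last nonzero row gives 4·36 − 11·13 = 1, so t = −11. So 13^(−1) ≡ −11 ≡ 25 (mod 36). Verify: 13 · 25 = 325 ≡ 1 (mod 36). ✓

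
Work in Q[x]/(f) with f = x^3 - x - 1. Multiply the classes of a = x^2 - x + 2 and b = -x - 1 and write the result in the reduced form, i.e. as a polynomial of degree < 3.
First multiply in Q[x] without reducing: a · b = -x^3 - x - 2. Now divide by f(x) = x^3 - x - 1, eliminating the leading term at each step:
  leading term -x^3: subtract (-1)·f(x) = -x^3 + x + 1, leaving -2·x - 3
The degree is now < 3, so this is the remainder. Hence a · b ≡ -2·x - 3 in Q[x]/(f).

Final answer: a · b ≡ -2·x - 3 (mod f(x))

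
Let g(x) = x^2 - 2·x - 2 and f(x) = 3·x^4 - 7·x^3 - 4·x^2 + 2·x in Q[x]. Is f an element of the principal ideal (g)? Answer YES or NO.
YES

In Q[x] the ideal (g) consists of all multiples of g, so f ∈ (g) iff g | f, i.e. iff the remainder of f on division by g is 0. Divide f by g (g is monic, so eliminate the leading term of the running remainder at each step):
  leading term 3·x^4: subtract (3·x^2)·g(x) = 3·x^4 - 6·x^3 - 6·x^2, leaving -x^3 + 2·x^2 + 2·x
  leading term -x^3: subtract (-x)·g(x) = -x^3 + 2·x^2 + 2·x, leaving 0
The remainder is 0, so f(x) = g(x) · h(x) with h(x) = 3·x^2 - x. Hence g | f, i.e. f ∈ (g).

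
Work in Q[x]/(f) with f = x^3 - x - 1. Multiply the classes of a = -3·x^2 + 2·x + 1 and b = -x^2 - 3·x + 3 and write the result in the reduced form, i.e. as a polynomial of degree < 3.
a · b ≡ -13·x^2 + 13·x + 10 (mod f(x))

First multiply in Q[x] without reducing: a · b = 3·x^4 + 7·x^3 - 16·x^2 + 3·x + 3. Now divide by f(x) = x^3 - x - 1, eliminating the leading term at each step:
  leading term 3·x^4: subtract (3·x)·f(x) = 3·x^4 - 3·x^2 - 3·x, leaving 7·x^3 - 13·x^2 + 6·x + 3
  leading term 7·x^3: subtract (7)·f(x) = 7·x^3 - 7·x - 7, leaving -13·x^2 + 13·x + 10
The degree is now < 3, so this is the remainder. Hence a · b ≡ -13·x^2 + 13·x + 10 in Q[x]/(f).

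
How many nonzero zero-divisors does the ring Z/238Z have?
Z/238Z has 141 nonzero zero-divisors

In Z/238Z each nonzero element is either a unit (gcd with 238 is 1) or a zero-divisor (gcd > 1). The number of units is φ(238): factorise 238 = 2 · 7 · 17, so φ(238) = (2 − 1) · (7 − 1) · (17 − 1) = 1 · 6 · 16 = 96. The nonzero elements number 238 − 1 = 237. Hence the nonzero zero-divisors number 237 − 96 = 141.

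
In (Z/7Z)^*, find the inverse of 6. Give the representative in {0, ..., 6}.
6^(−1) ≡ 6 (mod 7)

Apply the extended Euclidean algorithm to (7, 6), tracking rows (r, s, t) with s·7 + t·6 = r. Each division r_prev = q·r_cur + r_new produces the new row as (previous row) − q·(current row):
  row A: (7, 1, 0)   [1·7 + 0·6 = 7]
  row B: (6, 0, 1)   [0·7 + 1·6 = 6]
  7 = 1·6 + 1   → row C = row A − 1·row B = (1, 1, −1)   [check: 1·7 − 1·6 = 1]
  6 = 6·1 + 0   → remainder 0, stop. gcd = 1 (last nonzero row C).
The gcd is 1, so 6 is invertible mod 7. The last nonzero row gives 1·7 − 1·6 = 1, so t = −1. So 6^(−1) ≡ −1 ≡ 6 (mod 7). Verify: 6 · 6 = 36 ≡ 1 (mod 7). ✓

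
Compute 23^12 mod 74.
1

Use repeated squaring. Binary(12) = 1100. Walk through the bits of the exponent 12 left-to-right: at each bit after the leading one, square the running value, then multiply by 23 if the bit is 1 (always reducing mod 74):
  bit 1 = 1 (leading): start with 23.
  bit 2 = 1: square 23^2 = 529 ≡ 11; bit is 1, so multiply 11·23 = 253 ≡ 31 (mod 74).
  bit 3 = 0: square 31^2 = 961 ≡ 73 (mod 74).
  bit 4 = 0: square 73^2 = 5329 ≡ 1 (mod 74).
Final value: 23^12 ≡ 1 (mod 74).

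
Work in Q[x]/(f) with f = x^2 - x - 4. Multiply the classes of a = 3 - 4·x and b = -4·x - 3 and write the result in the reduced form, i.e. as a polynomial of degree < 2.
First multiply in Q[x] without reducing: a · b = 16·x^2 - 9. Now divide by f(x) = x^2 - x - 4, eliminating the leading term at each step:
  leading term 16·x^2: subtract (16)·f(x) = 16·x^2 - 16·x - 64, leaving 16·x + 55
The degree is now < 2, so this is the remainder. Hence a · b ≡ 16·x + 55 in Q[x]/(f).

Final answer: a · b ≡ 16·x + 55 (mod f(x))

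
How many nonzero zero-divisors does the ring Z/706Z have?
In Z/706Z each nonzero element is either a unit (gcd with 706 is 1) or a zero-divisor (gcd > 1). The number of units is φ(706): factorise 706 = 2 · 353, so φ(706) = (2 − 1) · (353 − 1) = 1 · 352 = 352. The nonzero elements number 706 − 1 = 705. Hence the nonzero zero-divisors number 705 − 352 = 353.

Final answer: Z/706Z has 353 nonzero zero-divisors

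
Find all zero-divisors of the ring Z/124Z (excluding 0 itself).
An element a ∈ Z/124Z (with a ≠ 0) is a zero-divisor iff gcd(a, 124) > 1 (because a is a unit precisely when gcd(a, n) = 1, and in Z/nZ every nonzero, non-unit element is a zero-divisor). Scan a = 1, ..., 123 and keep those with gcd(a, 124) > 1:
  gcd(2, 124) = 2, gcd(4, 124) = 4, gcd(6, 124) = 2, gcd(8, 124) = 4, gcd(10, 124) = 2, gcd(12, 124) = 4, gcd(14, 124) = 2, gcd(16, 124) = 4, gcd(18, 124) = 2, gcd(20, 124) = 4, gcd(22, 124) = 2, gcd(24, 124) = 4, gcd(26, 124) = 2, gcd(28, 124) = 4, gcd(30, 124) = 2, gcd(31, 124) = 31, gcd(32, 124) = 4, gcd(34, 124) = 2, gcd(36, 124) = 4, gcd(38, 124) = 2, gcd(40, 124) = 4, gcd(42, 124) = 2, gcd(44, 124) = 4, gcd(46, 124) = 2, gcd(48, 124) = 4, gcd(50, 124) = 2, gcd(52, 124) = 4, gcd(54, 124) = 2, gcd(56, 124) = 4, gcd(58, 124) = 2, gcd(60, 124) = 4, gcd(62, 124) = 62, gcd(64, 124) = 4, gcd(66, 124) = 2, gcd(68, 124) = 4, gcd(70, 124) = 2, gcd(72, 124) = 4, gcd(74, 124) = 2, gcd(76, 124) = 4, gcd(78, 124) = 2, gcd(80, 124) = 4, gcd(82, 124) = 2, gcd(84, 124) = 4, gcd(86, 124) = 2, gcd(88, 124) = 4, gcd(90, 124) = 2, gcd(92, 124) = 4, gcd(93, 124) = 31, gcd(94, 124) = 2, gcd(96, 124) = 4, gcd(98, 124) = 2, gcd(100, 124) = 4, gcd(102, 124) = 2, gcd(104, 124) = 4, gcd(106, 124) = 2, gcd(108, 124) = 4, gcd(110, 124) = 2, gcd(112, 124) = 4, gcd(114, 124) = 2, gcd(116, 124) = 4, gcd(118, 124) = 2, gcd(120, 124) = 4, gcd(122, 124) = 2.
All other a ∈ {1, ..., 123} have gcd(a, 124) = 1 and are units. So the nonzero zero-divisors are exactly the 63 values of a appearing in this scan.

Final answer: nonzero zero-divisors of Z/124Z = {2, 4, 6, 8, 10, 12, 14, 16, 18, 20, 22, 24, 26, 28, 30, 31, 32, 34, 36, 38, 40, 42, 44, 46, 48, 50, 52, 54, 56, 58, 60, 62, 64, 66, 68, 70, 72, 74, 76, 78, 80, 82, 84, 86, 88, 90, 92, 93, 94, 96, 98, 100, 102, 104, 106, 108, 110, 112, 114, 116, 118, 120, 122}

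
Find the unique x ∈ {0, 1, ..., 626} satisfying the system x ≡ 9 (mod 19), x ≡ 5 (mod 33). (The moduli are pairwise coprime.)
x ≡ 104 (mod 627); the representative in [0, 627) is 104

The moduli 19, 33 are pairwise coprime, so by the CRT there is a unique solution mod 19·33 = 627.
Solve by successive substitution. Start with x ≡ 9 (mod 19).
  Combine with x ≡ 5 (mod 33): write x = 9 + 19·t and require 9 + 19·t ≡ 5 (mod 33), i.e. 19·t ≡ 5 − 9 ≡ 29 (mod 33). Since 19^(−1) ≡ 7 (mod 33), t ≡ 7·29 ≡ 5 (mod 33). So x ≡ 9 + 19·5 = 104 (mod 627).
Unique solution in [0, 627): x = 104.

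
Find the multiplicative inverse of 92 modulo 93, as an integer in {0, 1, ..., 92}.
92^(−1) ≡ 92 (mod 93)

Apply the extended Euclidean algorithm to (93, 92), tracking rows (r, s, t) with s·93 + t·92 = r. Each division r_prev = q·r_cur + r_new produces the new row as (previous row) − q·(current row):
  row A: (93, 1, 0)   [1·93 + 0·92 = 93]
  row B: (92, 0, 1)   [0·93 + 1·92 = 92]
  93 = 1·92 + 1   → row C = row A − 1·row B = (1, 1, −1)   [check: 1·93 − 1·92 = 1]
  92 = 92·1 + 0   → remainder 0, stop. gcd = 1 (last nonzero row C).
The gcd is 1, so 92 is invertible mod 93. The last nonzero row gives 1·93 − 1·92 = 1, so t = −1. So 92^(−1) ≡ −1 ≡ 92 (mod 93). Verify: 92 · 92 = 8464 ≡ 1 (mod 93). ✓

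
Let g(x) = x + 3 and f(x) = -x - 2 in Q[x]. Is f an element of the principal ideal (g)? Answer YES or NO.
In Q[x] the ideal (g) consists of all multiples of g, so f ∈ (g) iff g | f, i.e. iff the remainder of f on division by g is 0. Divide f by g (g is monic, so eliminate the leading term of the running remainder at each step):
  leading term -x: subtract (-1)·g(x) = -x - 3, leaving 1
The remainder r(x) = 1 ≠ 0 (and deg r < deg g), so g ∤ f, i.e. f ∉ (g).

Final answer: NO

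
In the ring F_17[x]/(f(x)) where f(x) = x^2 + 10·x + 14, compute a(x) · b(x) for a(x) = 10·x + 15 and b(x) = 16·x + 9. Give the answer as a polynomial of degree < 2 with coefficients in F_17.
Multiply as integer polynomials: a · b = 160·x^2 + 330·x + 135. Reducing coefficients mod 17: a · b ≡ 7·x^2 + 7·x + 16. Now divide by f(x) = x^2 + 10·x + 14 in F_17[x], eliminating the leading term at each step:
  leading term 7·x^2: subtract (7)·f(x) = 7·x^2 + 2·x + 13, leaving 5·x + 3 (coefficients mod 17)
The degree is now < 2, so this is the remainder. Hence a · b ≡ 5·x + 3 in F_17[x]/(f).

Final answer: a · b ≡ 5·x + 3 (mod f(x))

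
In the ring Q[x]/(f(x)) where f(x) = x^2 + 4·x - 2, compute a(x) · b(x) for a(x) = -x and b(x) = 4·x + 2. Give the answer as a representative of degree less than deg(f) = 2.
First multiply in Q[x] without reducing: a · b = -4·x^2 - 2·x. Now divide by f(x) = x^2 + 4·x - 2, eliminating the leading term at each step:
  leading term -4·x^2: subtract (-4)·f(x) = -4·x^2 - 16·x + 8, leaving 14·x - 8
The degree is now < 2, so this is the remainder. Hence a · b ≡ 14·x - 8 in Q[x]/(f).

Final answer: a · b ≡ 14·x - 8 (mod f(x))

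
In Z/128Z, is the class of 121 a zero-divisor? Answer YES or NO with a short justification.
gcd(121, 128) = 1, so 121 is a unit in Z/128Z (it has a multiplicative inverse). A unit cannot be a zero-divisor: if 121·b ≡ 0 then multiplying both sides by 121^(−1) gives b ≡ 0. So 121 is not a zero-divisor.

Final answer: NO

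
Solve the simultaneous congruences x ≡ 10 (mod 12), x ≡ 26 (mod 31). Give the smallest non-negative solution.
x ≡ 274 (mod 372); the representative in [0, 372) is 274

The moduli 12, 31 are pairwise coprime, so by the CRT there is a unique solution mod 12·31 = 372.
Solve by successive substitution. Start with x ≡ 10 (mod 12).
  Combine with x ≡ 26 (mod 31): write x = 10 + 12·t and require 10 + 12·t ≡ 26 (mod 31), i.e. 12·t ≡ 26 − 10 ≡ 16 (mod 31). Since 12^(−1) ≡ 13 (mod 31), t ≡ 13·16 ≡ 22 (mod 31). So x ≡ 10 + 12·22 = 274 (mod 372).
Unique solution in [0, 372): x = 274.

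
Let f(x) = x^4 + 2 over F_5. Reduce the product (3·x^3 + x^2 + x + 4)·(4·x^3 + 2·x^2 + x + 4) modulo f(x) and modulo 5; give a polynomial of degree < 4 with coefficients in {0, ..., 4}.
a · b ≡ x^3 + 4·x^2 + 3·x + 3 (mod f(x))

Multiply as integer polynomials: a · b = 12·x^6 + 10·x^5 + 9·x^4 + 31·x^3 + 13·x^2 + 8·x + 16. Reducing coefficients mod 5: a · b ≡ 2·x^6 + 4·x^4 + x^3 + 3·x^2 + 3·x + 1. Now divide by f(x) = x^4 + 2 in F_5[x], eliminating the leading term at each step:
  leading term 2·x^6: subtract (2·x^2)·f(x) = 2·x^6 + 4·x^2, leaving 4·x^4 + x^3 + 4·x^2 + 3·x + 1 (coefficients mod 5)
  leading term 4·x^4: subtract (4)·f(x) = 4·x^4 + 3, leaving x^3 + 4·x^2 + 3·x + 3 (coefficients mod 5)
The degree is now < 4, so this is the remainder. Hence a · b ≡ x^3 + 4·x^2 + 3·x + 3 in F_5[x]/(f).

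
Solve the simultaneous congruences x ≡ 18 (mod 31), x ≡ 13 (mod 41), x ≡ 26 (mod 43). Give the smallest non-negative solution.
x ≡ 23547 (mod 54653); the representative in [0, 54653) is 23547

The moduli 31, 41, 43 are pairwise coprime, so by the CRT there is a unique solution mod 31·41·43 = 54653.
Solve by successive substitution. Start with x ≡ 18 (mod 31).
  Combine with x ≡ 13 (mod 41): write x = 18 + 31·t and require 18 + 31·t ≡ 13 (mod 41), i.e. 31·t ≡ 13 − 18 ≡ 36 (mod 41). Since 31^(−1) ≡ 4 (mod 41), t ≡ 4·36 ≡ 21 (mod 41). So x ≡ 18 + 31·21 = 669 (mod 1271).
  Combine with x ≡ 26 (mod 43): write x = 669 + 1271·t and require 669 + 1271·t ≡ 26 (mod 43), i.e. 1271·t ≡ 26 − 669 ≡ 2 (mod 43). Since 1271^(−1) ≡ 9 (mod 43) (1271 ≡ 24 (mod 43)), t ≡ 9·2 ≡ 18 (mod 43). So x ≡ 669 + 1271·18 = 23547 (mod 54653).
Unique solution in [0, 54653): x = 23547.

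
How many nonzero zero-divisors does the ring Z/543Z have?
Z/543Z has 182 nonzero zero-divisors

In Z/543Z each nonzero element is either a unit (gcd with 543 is 1) or a zero-divisor (gcd > 1). The number of units is φ(543): factorise 543 = 3 · 181, so φ(543) = (3 − 1) · (181 − 1) = 2 · 180 = 360. The nonzero elements number 543 − 1 = 542. Hence the nonzero zero-divisors number 542 − 360 = 182.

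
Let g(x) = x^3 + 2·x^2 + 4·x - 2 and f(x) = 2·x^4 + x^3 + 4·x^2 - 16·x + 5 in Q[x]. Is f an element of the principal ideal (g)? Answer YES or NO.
NO

In Q[x] the ideal (g) consists of all multiples of g, so f ∈ (g) iff g | f, i.e. iff the remainder of f on division by g is 0. Divide f by g (g is monic, so eliminate the leading term of the running remainder at each step):
  leading term 2·x^4: subtract (2·x)·g(x) = 2·x^4 + 4·x^3 + 8·x^2 - 4·x, leaving -3·x^3 - 4·x^2 - 12·x + 5
  leading term -3·x^3: subtract (-3)·g(x) = -3·x^3 - 6·x^2 - 12·x + 6, leaving 2·x^2 - 1
The remainder r(x) = 2·x^2 - 1 ≠ 0 (and deg r < deg g), so g ∤ f, i.e. f ∉ (g).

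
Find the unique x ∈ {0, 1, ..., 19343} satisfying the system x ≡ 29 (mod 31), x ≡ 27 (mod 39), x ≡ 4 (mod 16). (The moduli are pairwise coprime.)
x ≡ 11220 (mod 19344); the representative in [0, 19344) is 11220

The moduli 31, 39, 16 are pairwise coprime, so by the CRT there is a unique solution mod 31·39·16 = 19344.
Solve by successive substitution. Start with x ≡ 29 (mod 31).
  Combine with x ≡ 27 (mod 39): write x = 29 + 31·t and require 29 + 31·t ≡ 27 (mod 39), i.e. 31·t ≡ 27 − 29 ≡ 37 (mod 39). Since 31^(−1) ≡ 34 (mod 39), t ≡ 34·37 ≡ 10 (mod 39). So x ≡ 29 + 31·10 = 339 (mod 1209).
  Combine with x ≡ 4 (mod 16): write x = 339 + 1209·t and require 339 + 1209·t ≡ 4 (mod 16), i.e. 1209·t ≡ 4 − 339 ≡ 1 (mod 16). Since 1209^(−1) ≡ 9 (mod 16) (1209 ≡ 9 (mod 16)), t ≡ 9·1 ≡ 9 (mod 16). So x ≡ 339 + 1209·9 = 11220 (mod 19344).
Unique solution in [0, 19344): x = 11220.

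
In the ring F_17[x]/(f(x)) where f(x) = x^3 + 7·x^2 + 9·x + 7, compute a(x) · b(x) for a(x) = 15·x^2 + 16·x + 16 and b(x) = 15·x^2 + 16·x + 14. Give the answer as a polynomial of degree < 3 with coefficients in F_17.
a · b ≡ 5·x^2 + 5·x + 1 (mod f(x))

Multiply as integer polynomials: a · b = 225·x^4 + 480·x^3 + 706·x^2 + 480·x + 224. Reducing coefficients mod 17: a · b ≡ 4·x^4 + 4·x^3 + 9·x^2 + 4·x + 3. Now divide by f(x) = x^3 + 7·x^2 + 9·x + 7 in F_17[x], eliminating the leading term at each step:
  leading term 4·x^4: subtract (4·x)·f(x) = 4·x^4 + 11·x^3 + 2·x^2 + 11·x, leaving 10·x^3 + 7·x^2 + 10·x + 3 (coefficients mod 17)
  leading term 10·x^3: subtract (10)·f(x) = 10·x^3 + 2·x^2 + 5·x + 2, leaving 5·x^2 + 5·x + 1 (coefficients mod 17)
The degree is now < 3, so this is the remainder. Hence a · b ≡ 5·x^2 + 5·x + 1 in F_17[x]/(f).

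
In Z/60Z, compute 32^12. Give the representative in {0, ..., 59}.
Use repeated squaring. Binary(12) = 1100. Walk through the bits of the exponent 12 left-to-right: at each bit after the leading one, square the running value, then multiply by 32 if the bit is 1 (always reducing mod 60):
  bit 1 = 1 (leading): start with 32.
  bit 2 = 1: square 32^2 = 1024 ≡ 4; bit is 1, so multiply 4·32 = 128 ≡ 8 (mod 60).
  bit 3 = 0: square 8^2 = 64 ≡ 4 (mod 60).
  bit 4 = 0: square 4^2 = 16 (mod 60).
Final value: 32^12 ≡ 16 (mod 60).

Final answer: 16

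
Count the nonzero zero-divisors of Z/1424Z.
In Z/1424Z each nonzero element is either a unit (gcd with 1424 is 1) or a zero-divisor (gcd > 1). The number of units is φ(1424): factorise 1424 = 2^4 · 89, so φ(1424) = (2^4 − 2^3) · (89 − 1) = 8 · 88 = 704. The nonzero elements number 1424 − 1 = 1423. Hence the nonzero zero-divisors number 1423 − 704 = 719.

Final answer: Z/1424Z has 719 nonzero zero-divisors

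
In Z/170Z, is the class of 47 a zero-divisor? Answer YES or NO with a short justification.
NO

gcd(47, 170) = 1, so 47 is a unit in Z/170Z (it has a multiplicative inverse). A unit cannot be a zero-divisor: if 47·b ≡ 0 then multiplying both sides by 47^(−1) gives b ≡ 0. So 47 is not a zero-divisor.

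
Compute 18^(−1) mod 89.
18^(−1) ≡ 5 (mod 89)

Apply the extended Euclidean algorithm to (89, 18), tracking rows (r, s, t) with s·89 + t·18 = r. Each division r_prev = q·r_cur + r_new produces the new row as (previous row) − q·(current row):
  row A: (89, 1, 0)   [1·89 + 0·18 = 89]
  row B: (18, 0, 1)   [0·89 + 1·18 = 18]
  89 = 4·18 + 17   → row C = row A − 4·row B = (17, 1, −4)   [check: 1·89 − 4·18 = 17]
  18 = 1·17 + 1   → row D = row B − 1·row C = (1, −1, 5)   [check: −1·89 + 5·18 = 1]
  17 = 17·1 + 0   → remainder 0, stop. gcd = 1 (last nonzero row D).
The gcd is 1, so 18 is invertible mod 89. The last nonzero row gives −1·89 + 5·18 = 1, so t = 5. So 18^(−1) ≡ 5 (mod 89). Verify: 18 · 5 = 90 ≡ 1 (mod 89). ✓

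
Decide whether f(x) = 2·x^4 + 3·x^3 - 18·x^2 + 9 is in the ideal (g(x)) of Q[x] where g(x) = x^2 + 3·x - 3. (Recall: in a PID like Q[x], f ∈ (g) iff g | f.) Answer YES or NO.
YES

In Q[x] the ideal (g) consists of all multiples of g, so f ∈ (g) iff g | f, i.e. iff the remainder of f on division by g is 0. Divide f by g (g is monic, so eliminate the leading term of the running remainder at each step):
  leading term 2·x^4: subtract (2·x^2)·g(x) = 2·x^4 + 6·x^3 - 6·x^2, leaving -3·x^3 - 12·x^2 + 9
  leading term -3·x^3: subtract (-3·x)·g(x) = -3·x^3 - 9·x^2 + 9·x, leaving -3·x^2 - 9·x + 9
  leading term -3·x^2: subtract (-3)·g(x) = -3·x^2 - 9·x + 9, leaving 0
The remainder is 0, so f(x) = g(x) · h(x) with h(x) = 2·x^2 - 3·x - 3. Hence g | f, i.e. f ∈ (g).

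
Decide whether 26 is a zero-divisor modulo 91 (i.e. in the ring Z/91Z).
gcd(26, 91) = 13 > 1, so 26 is not a unit in Z/91Z. In Z/nZ every nonzero non-unit is a zero-divisor: explicitly, take b = 91/gcd = 7 ≠ 0 (mod 91); then 26·7 = 182 = 2·91, i.e. 26·7 ≡ 0 (mod 91). So 26 is a zero-divisor.

Final answer: YES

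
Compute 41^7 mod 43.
1

Use repeated squaring. Binary(7) = 111. Walk through the bits of the exponent 7 left-to-right: at each bit after the leading one, square the running value, then multiply by 41 if the bit is 1 (always reducing mod 43):
  bit 1 = 1 (leading): start with 41.
  bit 2 = 1: square 41^2 = 1681 ≡ 4; bit is 1, so multiply 4·41 = 164 ≡ 35 (mod 43).
  bit 3 = 1: square 35^2 = 1225 ≡ 21; bit is 1, so multiply 21·41 = 861 ≡ 1 (mod 43).
Final value: 41^7 ≡ 1 (mod 43).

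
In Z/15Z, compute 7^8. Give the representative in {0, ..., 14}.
Use repeated squaring. Binary(8) = 1000. Walk through the bits of the exponent 8 left-to-right: at each bit after the leading one, square the running value, then multiply by 7 if the bit is 1 (always reducing mod 15):
  bit 1 = 1 (leading): start with 7.
  bit 2 = 0: square 7^2 = 49 ≡ 4 (mod 15).
  bit 3 = 0: square 4^2 = 16 ≡ 1 (mod 15).
  bit 4 = 0: square 1^2 = 1 (mod 15).
Final value: 7^8 ≡ 1 (mod 15).

Final answer: 1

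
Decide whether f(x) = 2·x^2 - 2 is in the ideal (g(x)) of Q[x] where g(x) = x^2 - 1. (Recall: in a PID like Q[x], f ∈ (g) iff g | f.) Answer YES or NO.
YES

In Q[x] the ideal (g) consists of all multiples of g, so f ∈ (g) iff g | f, i.e. iff the remainder of f on division by g is 0. Divide f by g (g is monic, so eliminate the leading term of the running remainder at each step):
  leading term 2·x^2: subtract (2)·g(x) = 2·x^2 - 2, leaving 0
The remainder is 0, so f(x) = g(x) · h(x) with h(x) = 2. Hence g | f, i.e. f ∈ (g).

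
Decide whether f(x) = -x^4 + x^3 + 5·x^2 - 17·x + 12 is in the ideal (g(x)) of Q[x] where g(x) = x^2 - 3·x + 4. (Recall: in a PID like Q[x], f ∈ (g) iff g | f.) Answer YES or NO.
In Q[x] the ideal (g) consists of all multiples of g, so f ∈ (g) iff g | f, i.e. iff the remainder of f on division by g is 0. Divide f by g (g is monic, so eliminate the leading term of the running remainder at each step):
  leading term -x^4: subtract (-x^2)·g(x) = -x^4 + 3·x^3 - 4·x^2, leaving -2·x^3 + 9·x^2 - 17·x + 12
  leading term -2·x^3: subtract (-2·x)·g(x) = -2·x^3 + 6·x^2 - 8·x, leaving 3·x^2 - 9·x + 12
  leading term 3·x^2: subtract (3)·g(x) = 3·x^2 - 9·x + 12, leaving 0
The remainder is 0, so f(x) = g(x) · h(x) with h(x) = -x^2 - 2·x + 3. Hence g | f, i.e. f ∈ (g).

Final answer: YES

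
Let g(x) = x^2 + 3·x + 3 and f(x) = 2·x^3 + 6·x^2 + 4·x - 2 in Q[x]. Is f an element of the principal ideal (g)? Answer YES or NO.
NO

In Q[x] the ideal (g) consists of all multiples of g, so f ∈ (g) iff g | f, i.e. iff the remainder of f on division by g is 0. Divide f by g (g is monic, so eliminate the leading term of the running remainder at each step):
  leading term 2·x^3: subtract (2·x)·g(x) = 2·x^3 + 6·x^2 + 6·x, leaving -2·x - 2
The remainder r(x) = -2·x - 2 ≠ 0 (and deg r < deg g), so g ∤ f, i.e. f ∉ (g).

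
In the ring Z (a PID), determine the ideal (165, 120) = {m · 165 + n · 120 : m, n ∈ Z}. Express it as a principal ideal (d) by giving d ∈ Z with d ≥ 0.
In the PID Z, (a, b) is generated by gcd(a, b). Compute gcd(165, 120) with the extended Euclidean algorithm, tracking rows (r, s, t) with s·165 + t·120 = r:
  row A: (165, 1, 0)   [1·165 + 0·120 = 165]
  row B: (120, 0, 1)   [0·165 + 1·120 = 120]
  165 = 1·120 + 45   → row C = row A − 1·row B = (45, 1, −1)   [check: 1·165 − 1·120 = 45]
  120 = 2·45 + 30   → row D = row B − 2·row C = (30, −2, 3)   [check: −2·165 + 3·120 = 30]
  45 = 1·30 + 15   → row E = row C − 1·row D = (15, 3, −4)   [check: 3·165 − 4·120 = 15]
  30 = 2·15 + 0   → remainder 0, stop. gcd = 15 (last nonzero row E).
So gcd(165, 120) = 15, with Bézout identity 3·165 − 4·120 = 15. Containment (⊇): the Bézout identity exhibits 15 as an element of (165, 120), giving (15) ⊆ (165, 120). Containment (⊆): since 15 | 165 and 15 | 120 (165 = 15·11, 120 = 15·8), every Z-linear combination of 165 and 120 is divisible by 15, so (165, 120) ⊆ (15). Therefore (165, 120) = (15), d = 15.

Final answer: (165, 120) = (15); d = 15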